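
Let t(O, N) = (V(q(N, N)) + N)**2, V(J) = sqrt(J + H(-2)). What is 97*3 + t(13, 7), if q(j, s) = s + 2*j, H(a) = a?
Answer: 359 + 14*sqrt(19) ≈ 420.02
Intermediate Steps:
V(J) = sqrt(-2 + J) (V(J) = sqrt(J - 2) = sqrt(-2 + J))
t(O, N) = (N + sqrt(-2 + 3*N))**2 (t(O, N) = (sqrt(-2 + (N + 2*N)) + N)**2 = (sqrt(-2 + 3*N) + N)**2 = (N + sqrt(-2 + 3*N))**2)
97*3 + t(13, 7) = 97*3 + (7 + sqrt(-2 + 3*7))**2 = 291 + (7 + sqrt(-2 + 21))**2 = 291 + (7 + sqrt(19))**2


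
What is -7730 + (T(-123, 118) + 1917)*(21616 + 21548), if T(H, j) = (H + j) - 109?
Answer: 77816962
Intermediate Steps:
T(H, j) = -109 + H + j
-7730 + (T(-123, 118) + 1917)*(21616 + 21548) = -7730 + ((-109 - 123 + 118) + 1917)*(21616 + 21548) = -7730 + (-114 + 1917)*43164 = -7730 + 1803*43164 = -7730 + 77824692 = 77816962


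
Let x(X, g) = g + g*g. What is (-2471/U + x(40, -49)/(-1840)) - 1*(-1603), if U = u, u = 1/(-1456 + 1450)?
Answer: 1889188/115 ≈ 16428.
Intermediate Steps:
u = -⅙ (u = 1/(-6) = -⅙ ≈ -0.16667)
x(X, g) = g + g²
U = -⅙ ≈ -0.16667
(-2471/U + x(40, -49)/(-1840)) - 1*(-1603) = (-2471/(-⅙) - 49*(1 - 49)/(-1840)) - 1*(-1603) = (-2471*(-6) - 49*(-48)*(-1/1840)) + 1603 = (14826 + 2352*(-1/1840)) + 1603 = (14826 - 147/115) + 1603 = 1704843/115 + 1603 = 1889188/115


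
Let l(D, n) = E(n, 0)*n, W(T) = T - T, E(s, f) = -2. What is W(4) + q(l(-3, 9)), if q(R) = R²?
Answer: 324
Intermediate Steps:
W(T) = 0
l(D, n) = -2*n
W(4) + q(l(-3, 9)) = 0 + (-2*9)² = 0 + (-18)² = 0 + 324 = 324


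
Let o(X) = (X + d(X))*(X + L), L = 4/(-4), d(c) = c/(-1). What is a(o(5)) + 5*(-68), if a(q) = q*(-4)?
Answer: -340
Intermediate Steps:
d(c) = -c (d(c) = c*(-1) = -c)
L = -1 (L = 4*(-¼) = -1)
o(X) = 0 (o(X) = (X - X)*(X - 1) = 0*(-1 + X) = 0)
a(q) = -4*q
a(o(5)) + 5*(-68) = -4*0 + 5*(-68) = 0 - 340 = -340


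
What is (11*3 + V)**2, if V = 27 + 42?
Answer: 10404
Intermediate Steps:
V = 69
(11*3 + V)**2 = (11*3 + 69)**2 = (33 + 69)**2 = 102**2 = 10404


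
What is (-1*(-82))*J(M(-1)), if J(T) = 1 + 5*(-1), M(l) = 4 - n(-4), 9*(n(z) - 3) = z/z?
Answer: -328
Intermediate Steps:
n(z) = 28/9 (n(z) = 3 + (z/z)/9 = 3 + (⅑)*1 = 3 + ⅑ = 28/9)
M(l) = 8/9 (M(l) = 4 - 1*28/9 = 4 - 28/9 = 8/9)
J(T) = -4 (J(T) = 1 - 5 = -4)
(-1*(-82))*J(M(-1)) = -1*(-82)*(-4) = 82*(-4) = -328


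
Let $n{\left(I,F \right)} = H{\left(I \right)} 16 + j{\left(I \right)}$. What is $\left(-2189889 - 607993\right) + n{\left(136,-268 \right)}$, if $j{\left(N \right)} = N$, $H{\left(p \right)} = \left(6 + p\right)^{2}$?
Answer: $-2475122$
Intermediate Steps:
$n{\left(I,F \right)} = I + 16 \left(6 + I\right)^{2}$ ($n{\left(I,F \right)} = \left(6 + I\right)^{2} \cdot 16 + I = 16 \left(6 + I\right)^{2} + I = I + 16 \left(6 + I\right)^{2}$)
$\left(-2189889 - 607993\right) + n{\left(136,-268 \right)} = \left(-2189889 - 607993\right) + \left(136 + 16 \left(6 + 136\right)^{2}\right) = -2797882 + \left(136 + 16 \cdot 142^{2}\right) = -2797882 + \left(136 + 16 \cdot 20164\right) = -2797882 + \left(136 + 322624\right) = -2797882 + 322760 = -2475122$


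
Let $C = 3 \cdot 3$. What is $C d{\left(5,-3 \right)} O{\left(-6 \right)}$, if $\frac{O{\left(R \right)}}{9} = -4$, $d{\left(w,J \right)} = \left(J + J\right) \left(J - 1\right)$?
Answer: $-7776$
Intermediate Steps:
$d{\left(w,J \right)} = 2 J \left(-1 + J\right)$
$C = 9$
$O{\left(R \right)} = -36$ ($O{\left(R \right)} = 9 \left(-4\right) = -36$)
$C d{\left(5,-3 \right)} O{\left(-6 \right)} = 9 \cdot 2 \left(-3\right) \left(-1 - 3\right) \left(-36\right) = 9 \cdot 2 \left(-3\right) \left(-4\right) \left(-36\right) = 9 \cdot 24 \left(-36\right) = 216 \left(-36\right) = -7776$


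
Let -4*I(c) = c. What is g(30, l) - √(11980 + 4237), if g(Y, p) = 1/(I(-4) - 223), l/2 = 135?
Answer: -1/222 - √16217 ≈ -127.35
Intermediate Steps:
l = 270 (l = 2*135 = 270)
I(c) = -c/4
g(Y, p) = -1/222 (g(Y, p) = 1/(-¼*(-4) - 223) = 1/(1 - 223) = 1/(-222) = -1/222)
g(30, l) - √(11980 + 4237) = -1/222 - √(11980 + 4237) = -1/222 - √16217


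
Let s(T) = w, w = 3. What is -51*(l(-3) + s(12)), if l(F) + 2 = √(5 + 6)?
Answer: -51 - 51*√11 ≈ -220.15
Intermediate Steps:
s(T) = 3
l(F) = -2 + √11 (l(F) = -2 + √(5 + 6) = -2 + √11)
-51*(l(-3) + s(12)) = -51*((-2 + √11) + 3) = -51*(1 + √11) = -51 - 51*√11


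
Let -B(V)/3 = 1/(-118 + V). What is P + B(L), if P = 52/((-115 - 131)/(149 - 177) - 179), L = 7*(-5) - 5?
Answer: -107875/376514 ≈ -0.28651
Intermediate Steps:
L = -40 (L = -35 - 5 = -40)
B(V) = -3/(-118 + V)
P = -728/2383 (P = 52/(-246/(-28) - 179) = 52/(-246*(-1/28) - 179) = 52/(123/14 - 179) = 52/(-2383/14) = -14/2383*52 = -728/2383 ≈ -0.30550)
P + B(L) = -728/2383 - 3/(-118 - 40) = -728/2383 - 3/(-158) = -728/2383 - 3*(-1/158) = -728/2383 + 3/158 = -107875/376514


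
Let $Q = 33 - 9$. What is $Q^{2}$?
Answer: $576$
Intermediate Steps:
$Q = 24$ ($Q = 33 - 9 = 24$)
$Q^{2} = 24^{2} = 576$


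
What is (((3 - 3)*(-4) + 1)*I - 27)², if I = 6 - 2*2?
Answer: 625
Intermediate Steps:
I = 2 (I = 6 - 4 = 2)
(((3 - 3)*(-4) + 1)*I - 27)² = (((3 - 3)*(-4) + 1)*2 - 27)² = ((0*(-4) + 1)*2 - 27)² = ((0 + 1)*2 - 27)² = (1*2 - 27)² = (2 - 27)² = (-25)² = 625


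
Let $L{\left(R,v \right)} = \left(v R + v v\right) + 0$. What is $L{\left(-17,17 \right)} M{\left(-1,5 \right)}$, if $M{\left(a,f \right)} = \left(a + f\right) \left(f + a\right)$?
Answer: $0$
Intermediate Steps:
$L{\left(R,v \right)} = v^{2} + R v$ ($L{\left(R,v \right)} = \left(R v + v^{2}\right) + 0 = \left(v^{2} + R v\right) + 0 = v^{2} + R v$)
$M{\left(a,f \right)} = \left(a + f\right)^{2}$ ($M{\left(a,f \right)} = \left(a + f\right) \left(a + f\right) = \left(a + f\right)^{2}$)
$L{\left(-17,17 \right)} M{\left(-1,5 \right)} = 17 \left(-17 + 17\right) \left(-1 + 5\right)^{2} = 17 \cdot 0 \cdot 4^{2} = 0 \cdot 16 = 0$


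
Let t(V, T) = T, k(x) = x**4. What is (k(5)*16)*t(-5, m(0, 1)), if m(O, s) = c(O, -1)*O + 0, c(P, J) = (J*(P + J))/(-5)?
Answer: 0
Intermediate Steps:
c(P, J) = -J*(J + P)/5 (c(P, J) = (J*(J + P))*(-1/5) = -J*(J + P)/5)
m(O, s) = O*(-1/5 + O/5) (m(O, s) = (-1/5*(-1)*(-1 + O))*O + 0 = (-1/5 + O/5)*O + 0 = O*(-1/5 + O/5) + 0 = O*(-1/5 + O/5))
(k(5)*16)*t(-5, m(0, 1)) = (5**4*16)*((1/5)*0*(-1 + 0)) = (625*16)*((1/5)*0*(-1)) = 10000*0 = 0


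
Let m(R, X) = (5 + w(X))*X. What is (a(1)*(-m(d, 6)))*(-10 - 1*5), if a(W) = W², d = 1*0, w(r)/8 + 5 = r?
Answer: 1170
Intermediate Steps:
w(r) = -40 + 8*r
d = 0
m(R, X) = X*(-35 + 8*X) (m(R, X) = (5 + (-40 + 8*X))*X = (-35 + 8*X)*X = X*(-35 + 8*X))
(a(1)*(-m(d, 6)))*(-10 - 1*5) = (1²*(-6*(-35 + 8*6)))*(-10 - 1*5) = (1*(-6*(-35 + 48)))*(-10 - 5) = (1*(-6*13))*(-15) = (1*(-1*78))*(-15) = (1*(-78))*(-15) = -78*(-15) = 1170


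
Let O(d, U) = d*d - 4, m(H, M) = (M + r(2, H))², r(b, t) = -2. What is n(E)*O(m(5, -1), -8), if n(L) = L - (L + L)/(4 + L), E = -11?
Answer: -1089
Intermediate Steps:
n(L) = L - 2*L/(4 + L)
m(H, M) = (-2 + M)² (m(H, M) = (M - 2)² = (-2 + M)²)
O(d, U) = -4 + d² (O(d, U) = d² - 4 = -4 + d²)
n(E)*O(m(5, -1), -8) = (-11*(2 - 11)/(4 - 11))*(-4 + ((-2 - 1)²)²) = (-11*(-9)/(-7))*(-4 + ((-3)²)²) = (-11*(-⅐)*(-9))*(-4 + 9²) = -99*(-4 + 81)/7 = -99/7*77 = -1089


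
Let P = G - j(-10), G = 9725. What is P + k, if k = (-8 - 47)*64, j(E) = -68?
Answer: 6273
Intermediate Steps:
k = -3520 (k = -55*64 = -3520)
P = 9793 (P = 9725 - 1*(-68) = 9725 + 68 = 9793)
P + k = 9793 - 3520 = 6273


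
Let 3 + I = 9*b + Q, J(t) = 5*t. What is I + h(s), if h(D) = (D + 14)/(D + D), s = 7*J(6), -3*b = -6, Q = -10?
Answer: 83/15 ≈ 5.5333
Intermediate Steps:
b = 2 (b = -⅓*(-6) = 2)
s = 210 (s = 7*(5*6) = 7*30 = 210)
h(D) = (14 + D)/(2*D) (h(D) = (14 + D)/((2*D)) = (14 + D)*(1/(2*D)) = (14 + D)/(2*D))
I = 5 (I = -3 + (9*2 - 10) = -3 + (18 - 10) = -3 + 8 = 5)
I + h(s) = 5 + (½)*(14 + 210)/210 = 5 + (½)*(1/210)*224 = 5 + 8/15 = 83/15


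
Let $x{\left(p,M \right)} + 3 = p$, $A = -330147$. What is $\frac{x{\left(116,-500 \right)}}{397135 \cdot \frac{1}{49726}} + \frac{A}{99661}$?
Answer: $\frac{428886017273}{39578871235} \approx 10.836$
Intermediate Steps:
$x{\left(p,M \right)} = -3 + p$
$\frac{x{\left(116,-500 \right)}}{397135 \cdot \frac{1}{49726}} + \frac{A}{99661} = \frac{-3 + 116}{397135 \cdot \frac{1}{49726}} - \frac{330147}{99661} = \frac{113}{397135 \cdot \frac{1}{49726}} - \frac{330147}{99661} = \frac{113}{\frac{397135}{49726}} - \frac{330147}{99661} = 113 \cdot \frac{49726}{397135} - \frac{330147}{99661} = \frac{5619038}{397135} - \frac{330147}{99661} = \frac{428886017273}{39578871235}$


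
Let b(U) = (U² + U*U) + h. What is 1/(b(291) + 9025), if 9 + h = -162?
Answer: 1/178216 ≈ 5.6112e-6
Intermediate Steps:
h = -171 (h = -9 - 162 = -171)
b(U) = -171 + 2*U² (b(U) = (U² + U*U) - 171 = (U² + U²) - 171 = 2*U² - 171 = -171 + 2*U²)
1/(b(291) + 9025) = 1/((-171 + 2*291²) + 9025) = 1/((-171 + 2*84681) + 9025) = 1/((-171 + 169362) + 9025) = 1/(169191 + 9025) = 1/178216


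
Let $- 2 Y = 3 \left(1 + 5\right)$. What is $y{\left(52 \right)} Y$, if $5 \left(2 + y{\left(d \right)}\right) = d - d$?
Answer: $18$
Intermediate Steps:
$y{\left(d \right)} = -2$ ($y{\left(d \right)} = -2 + \frac{d - d}{5} = -2 + \frac{1}{5} \cdot 0 = -2 + 0 = -2$)
$Y = -9$ ($Y = - \frac{3 \left(1 + 5\right)}{2} = - \frac{3 \cdot 6}{2} = \left(- \frac{1}{2}\right) 18 = -9$)
$y{\left(52 \right)} Y = \left(-2\right) \left(-9\right) = 18$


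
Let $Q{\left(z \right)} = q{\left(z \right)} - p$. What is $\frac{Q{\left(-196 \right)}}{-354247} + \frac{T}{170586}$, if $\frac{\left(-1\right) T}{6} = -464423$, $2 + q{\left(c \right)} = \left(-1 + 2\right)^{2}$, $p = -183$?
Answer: $\frac{164515280039}{10071596457} \approx 16.335$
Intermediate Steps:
$q{\left(c \right)} = -1$ ($q{\left(c \right)} = -2 + \left(-1 + 2\right)^{2} = -2 + 1^{2} = -2 + 1 = -1$)
$T = 2786538$ ($T = \left(-6\right) \left(-464423\right) = 2786538$)
$Q{\left(z \right)} = 182$ ($Q{\left(z \right)} = -1 - -183 = -1 + 183 = 182$)
$\frac{Q{\left(-196 \right)}}{-354247} + \frac{T}{170586} = \frac{182}{-354247} + \frac{2786538}{170586} = 182 \left(- \frac{1}{354247}\right) + 2786538 \cdot \frac{1}{170586} = - \frac{182}{354247} + \frac{464423}{28431} = \frac{164515280039}{10071596457}$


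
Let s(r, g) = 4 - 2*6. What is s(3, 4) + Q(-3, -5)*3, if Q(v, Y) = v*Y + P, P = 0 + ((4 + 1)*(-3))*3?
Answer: -98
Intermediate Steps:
s(r, g) = -8 (s(r, g) = 4 - 1*12 = 4 - 12 = -8)
P = -45 (P = 0 + (5*(-3))*3 = 0 - 15*3 = 0 - 45 = -45)
Q(v, Y) = -45 + Y*v (Q(v, Y) = v*Y - 45 = Y*v - 45 = -45 + Y*v)
s(3, 4) + Q(-3, -5)*3 = -8 + (-45 - 5*(-3))*3 = -8 + (-45 + 15)*3 = -8 - 30*3 = -8 - 90 = -98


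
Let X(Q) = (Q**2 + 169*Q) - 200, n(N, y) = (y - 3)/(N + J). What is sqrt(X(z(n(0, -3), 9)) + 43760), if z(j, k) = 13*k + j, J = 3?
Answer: 2*sqrt(19055) ≈ 276.08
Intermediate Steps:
n(N, y) = (-3 + y)/(3 + N) (n(N, y) = (y - 3)/(N + 3) = (-3 + y)/(3 + N))
z(j, k) = j + 13*k
X(Q) = -200 + Q**2 + 169*Q
sqrt(X(z(n(0, -3), 9)) + 43760) = sqrt((-200 + ((-3 - 3)/(3 + 0) + 13*9)**2 + 169*((-3 - 3)/(3 + 0) + 13*9)) + 43760) = sqrt((-200 + (-6/3 + 117)**2 + 169*(-6/3 + 117)) + 43760) = sqrt((-200 + ((1/3)*(-6) + 117)**2 + 169*((1/3)*(-6) + 117)) + 43760) = sqrt((-200 + (-2 + 117)**2 + 169*(-2 + 117)) + 43760) = sqrt((-200 + 115**2 + 169*115) + 43760) = sqrt((-200 + 13225 + 19435) + 43760) = sqrt(32460 + 43760) = sqrt(76220) = 2*sqrt(19055)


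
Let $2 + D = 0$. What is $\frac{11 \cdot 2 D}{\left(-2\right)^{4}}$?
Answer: $- \frac{11}{4} \approx -2.75$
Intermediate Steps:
$D = -2$ ($D = -2 + 0 = -2$)
$\frac{11 \cdot 2 D}{\left(-2\right)^{4}} = \frac{11 \cdot 2 \left(-2\right)}{\left(-2\right)^{4}} = \frac{22 \left(-2\right)}{16} = \left(-44\right) \frac{1}{16} = - \frac{11}{4}$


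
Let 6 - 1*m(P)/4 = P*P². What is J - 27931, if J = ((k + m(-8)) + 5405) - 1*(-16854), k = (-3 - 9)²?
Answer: -3456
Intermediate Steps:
m(P) = 24 - 4*P³ (m(P) = 24 - 4*P*P² = 24 - 4*P³)
k = 144 (k = (-12)² = 144)
J = 24475 (J = ((144 + (24 - 4*(-8)³)) + 5405) - 1*(-16854) = ((144 + (24 - 4*(-512))) + 5405) + 16854 = ((144 + (24 + 2048)) + 5405) + 16854 = ((144 + 2072) + 5405) + 16854 = (2216 + 5405) + 16854 = 7621 + 16854 = 24475)
J - 27931 = 24475 - 27931 = -3456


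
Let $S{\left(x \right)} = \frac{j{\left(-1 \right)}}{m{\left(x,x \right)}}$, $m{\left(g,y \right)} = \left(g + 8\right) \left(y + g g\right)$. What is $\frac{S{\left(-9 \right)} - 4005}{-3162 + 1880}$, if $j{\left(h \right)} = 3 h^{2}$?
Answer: $\frac{96121}{30768} \approx 3.1241$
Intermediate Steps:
$m{\left(g,y \right)} = \left(8 + g\right) \left(y + g^{2}\right)$
$S{\left(x \right)} = \frac{3}{x^{3} + 8 x + 9 x^{2}}$ ($S{\left(x \right)} = \frac{3 \left(-1\right)^{2}}{x^{3} + 8 x + 8 x^{2} + x x} = \frac{3 \cdot 1}{x^{3} + 8 x + 8 x^{2} + x^{2}} = \frac{3}{x^{3} + 8 x + 9 x^{2}}$)
$\frac{S{\left(-9 \right)} - 4005}{-3162 + 1880} = \frac{\frac{3}{\left(-9\right) \left(8 + \left(-9\right)^{2} + 9 \left(-9\right)\right)} - 4005}{-3162 + 1880} = \frac{3 \left(- \frac{1}{9}\right) \frac{1}{8 + 81 - 81} - 4005}{-1282} = \left(3 \left(- \frac{1}{9}\right) \frac{1}{8} - 4005\right) \left(- \frac{1}{1282}\right) = \left(- \frac{1}{24} - 4005\right) \left(- \frac{1}{1282}\right) = \left(- \frac{96121}{24}\right) \left(- \frac{1}{1282}\right) = \frac{96121}{30768}$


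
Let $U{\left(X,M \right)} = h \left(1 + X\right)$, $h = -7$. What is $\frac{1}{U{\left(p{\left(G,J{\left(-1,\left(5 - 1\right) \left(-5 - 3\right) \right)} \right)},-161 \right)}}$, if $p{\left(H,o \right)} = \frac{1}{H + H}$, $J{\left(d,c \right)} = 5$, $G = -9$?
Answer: $- \frac{18}{119} \approx -0.15126$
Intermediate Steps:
$p{\left(H,o \right)} = \frac{1}{2 H}$
$U{\left(X,M \right)} = -7 - 7 X$ ($U{\left(X,M \right)} = - 7 \left(1 + X\right) = -7 - 7 X$)
$\frac{1}{U{\left(p{\left(G,J{\left(-1,\left(5 - 1\right) \left(-5 - 3\right) \right)} \right)},-161 \right)}} = \frac{1}{-7 - 7 \frac{1}{2 \left(-9\right)}} = \frac{1}{-7 - 7 \cdot \frac{1}{2} \left(- \frac{1}{9}\right)} = \frac{1}{-7 - - \frac{7}{18}} = \frac{1}{-7 + \frac{7}{18}} = \frac{1}{- \frac{119}{18}} = - \frac{18}{119}$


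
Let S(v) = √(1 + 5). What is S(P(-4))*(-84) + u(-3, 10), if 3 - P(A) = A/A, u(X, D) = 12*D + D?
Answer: 130 - 84*√6 ≈ -75.757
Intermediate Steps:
u(X, D) = 13*D
P(A) = 2 (P(A) = 3 - A/A = 3 - 1*1 = 3 - 1 = 2)
S(v) = √6
S(P(-4))*(-84) + u(-3, 10) = √6*(-84) + 13*10 = -84*√6 + 130 = 130 - 84*√6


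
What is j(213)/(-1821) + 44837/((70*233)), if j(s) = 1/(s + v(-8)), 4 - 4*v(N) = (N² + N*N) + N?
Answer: 7511624129/2732446920 ≈ 2.7490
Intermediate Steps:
v(N) = 1 - N²/2 - N/4 (v(N) = 1 - ((N² + N*N) + N)/4 = 1 - ((N² + N²) + N)/4 = 1 - (2*N² + N)/4 = 1 - (N + 2*N²)/4 = 1 + (-N²/2 - N/4) = 1 - N²/2 - N/4)
j(s) = 1/(-29 + s) (j(s) = 1/(s + (1 - ½*(-8)² - ¼*(-8))) = 1/(s + (1 - ½*64 + 2)) = 1/(s + (1 - 32 + 2)) = 1/(s - 29) = 1/(-29 + s))
j(213)/(-1821) + 44837/((70*233)) = 1/((-29 + 213)*(-1821)) + 44837/((70*233)) = -1/1821/184 + 44837/16310 = (1/184)*(-1/1821) + 44837*(1/16310) = -1/335064 + 44837/16310 = 7511624129/2732446920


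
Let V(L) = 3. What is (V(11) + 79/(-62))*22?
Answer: 1177/31 ≈ 37.968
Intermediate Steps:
(V(11) + 79/(-62))*22 = (3 + 79/(-62))*22 = (3 + 79*(-1/62))*22 = (3 - 79/62)*22 = (107/62)*22 = 1177/31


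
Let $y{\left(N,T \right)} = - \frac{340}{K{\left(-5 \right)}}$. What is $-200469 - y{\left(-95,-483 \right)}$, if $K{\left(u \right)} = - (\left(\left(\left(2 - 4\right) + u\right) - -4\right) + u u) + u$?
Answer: $- \frac{5413003}{27} \approx -2.0048 \cdot 10^{5}$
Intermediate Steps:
$K{\left(u \right)} = -2 - u^{2}$ ($K{\left(u \right)} = - (\left(\left(-2 + u\right) + 4\right) + u^{2}) + u = - (\left(2 + u\right) + u^{2}) + u = - (2 + u + u^{2}) + u = \left(-2 - u - u^{2}\right) + u = -2 - u^{2}$)
$y{\left(N,T \right)} = \frac{340}{27}$ ($y{\left(N,T \right)} = - \frac{340}{-2 - \left(-5\right)^{2}} = - \frac{340}{-2 - 25} = - \frac{340}{-27} = \left(-340\right) \left(- \frac{1}{27}\right) = \frac{340}{27}$)
$-200469 - y{\left(-95,-483 \right)} = -200469 - \frac{340}{27} = - \frac{5413003}{27}$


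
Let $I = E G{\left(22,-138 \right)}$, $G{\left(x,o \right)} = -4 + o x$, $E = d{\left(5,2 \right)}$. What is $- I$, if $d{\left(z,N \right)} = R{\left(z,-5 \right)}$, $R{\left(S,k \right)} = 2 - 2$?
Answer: $0$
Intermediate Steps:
$R{\left(S,k \right)} = 0$
$d{\left(z,N \right)} = 0$
$E = 0$
$I = 0$ ($I = 0 \left(-4 - 3036\right) = 0 \left(-3040\right) = 0$)
$- I = \left(-1\right) 0 = 0$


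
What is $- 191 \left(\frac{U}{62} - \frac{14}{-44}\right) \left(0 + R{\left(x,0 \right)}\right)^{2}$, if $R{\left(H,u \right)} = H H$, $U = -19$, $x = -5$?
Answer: $- \frac{477500}{341} \approx -1400.3$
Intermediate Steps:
$R{\left(H,u \right)} = H^{2}$
$- 191 \left(\frac{U}{62} - \frac{14}{-44}\right) \left(0 + R{\left(x,0 \right)}\right)^{2} = - 191 \left(- \frac{19}{62} - \frac{14}{-44}\right) \left(0 + \left(-5\right)^{2}\right)^{2} = - 191 \left(\left(-19\right) \frac{1}{62} - - \frac{7}{22}\right) \left(0 + 25\right)^{2} = - 191 \left(- \frac{19}{62} + \frac{7}{22}\right) 25^{2} = \left(-191\right) \frac{4}{341} \cdot 625 = \left(- \frac{764}{341}\right) 625 = - \frac{477500}{341}$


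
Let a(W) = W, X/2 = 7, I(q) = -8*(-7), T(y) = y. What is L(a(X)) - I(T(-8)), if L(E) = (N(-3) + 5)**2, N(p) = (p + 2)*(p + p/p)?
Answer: -7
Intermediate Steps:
I(q) = 56
X = 14 (X = 2*7 = 14)
N(p) = (1 + p)*(2 + p) (N(p) = (2 + p)*(p + 1) = (2 + p)*(1 + p) = (1 + p)*(2 + p))
L(E) = 49 (L(E) = ((2 + (-3)**2 + 3*(-3)) + 5)**2 = ((2 + 9 - 9) + 5)**2 = (2 + 5)**2 = 7**2 = 49)
L(a(X)) - I(T(-8)) = 49 - 1*56 = 49 - 56 = -7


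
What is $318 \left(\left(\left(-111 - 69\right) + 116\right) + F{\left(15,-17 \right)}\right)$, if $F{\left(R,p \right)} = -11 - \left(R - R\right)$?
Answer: $-23850$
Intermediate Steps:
$F{\left(R,p \right)} = -11$ ($F{\left(R,p \right)} = -11 - 0 = -11 + 0 = -11$)
$318 \left(\left(\left(-111 - 69\right) + 116\right) + F{\left(15,-17 \right)}\right) = 318 \left(\left(\left(-111 - 69\right) + 116\right) - 11\right) = 318 \left(\left(-180 + 116\right) - 11\right) = 318 \left(-64 - 11\right) = 318 \left(-75\right) = -23850$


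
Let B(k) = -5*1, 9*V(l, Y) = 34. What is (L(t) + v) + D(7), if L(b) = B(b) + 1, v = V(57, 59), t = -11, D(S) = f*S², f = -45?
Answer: -19847/9 ≈ -2205.2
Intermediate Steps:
V(l, Y) = 34/9 (V(l, Y) = (⅑)*34 = 34/9)
B(k) = -5
D(S) = -45*S²
v = 34/9 ≈ 3.7778
L(b) = -4 (L(b) = -5 + 1 = -4)
(L(t) + v) + D(7) = (-4 + 34/9) - 45*7² = -2/9 - 45*49 = -2/9 - 2205 = -19847/9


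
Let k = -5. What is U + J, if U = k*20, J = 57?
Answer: -43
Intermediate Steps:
U = -100 (U = -5*20 = -100)
U + J = -100 + 57 = -43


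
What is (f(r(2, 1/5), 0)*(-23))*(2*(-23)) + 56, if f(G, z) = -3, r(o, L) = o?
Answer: -3118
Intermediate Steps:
(f(r(2, 1/5), 0)*(-23))*(2*(-23)) + 56 = (-3*(-23))*(2*(-23)) + 56 = 69*(-46) + 56 = -3174 + 56 = -3118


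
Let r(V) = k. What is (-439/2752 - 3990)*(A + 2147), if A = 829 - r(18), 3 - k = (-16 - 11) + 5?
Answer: -32404691969/2752 ≈ -1.1775e+7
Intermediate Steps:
k = 25 (k = 3 - ((-16 - 11) + 5) = 3 - (-27 + 5) = 3 - 1*(-22) = 3 + 22 = 25)
r(V) = 25
A = 804 (A = 829 - 1*25 = 829 - 25 = 804)
(-439/2752 - 3990)*(A + 2147) = (-439/2752 - 3990)*(804 + 2147) = (-439*1/2752 - 3990)*2951 = (-439/2752 - 3990)*2951 = -10980919/2752*2951 = -32404691969/2752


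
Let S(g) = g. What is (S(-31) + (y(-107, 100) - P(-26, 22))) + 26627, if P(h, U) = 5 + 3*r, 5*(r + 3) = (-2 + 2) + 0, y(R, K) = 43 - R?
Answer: 26750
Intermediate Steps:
r = -3 (r = -3 + ((-2 + 2) + 0)/5 = -3 + (0 + 0)/5 = -3 + (⅕)*0 = -3 + 0 = -3)
P(h, U) = -4 (P(h, U) = 5 + 3*(-3) = 5 - 9 = -4)
(S(-31) + (y(-107, 100) - P(-26, 22))) + 26627 = (-31 + ((43 - 1*(-107)) - 1*(-4))) + 26627 = (-31 + ((43 + 107) + 4)) + 26627 = (-31 + (150 + 4)) + 26627 = (-31 + 154) + 26627 = 123 + 26627 = 26750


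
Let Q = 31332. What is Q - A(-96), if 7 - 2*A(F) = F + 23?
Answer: 31292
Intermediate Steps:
A(F) = -8 - F/2 (A(F) = 7/2 - (F + 23)/2 = 7/2 - (23 + F)/2 = 7/2 + (-23/2 - F/2) = -8 - F/2)
Q - A(-96) = 31332 - (-8 - 1/2*(-96)) = 31332 - (-8 + 48) = 31332 - 1*40 = 31332 - 40 = 31292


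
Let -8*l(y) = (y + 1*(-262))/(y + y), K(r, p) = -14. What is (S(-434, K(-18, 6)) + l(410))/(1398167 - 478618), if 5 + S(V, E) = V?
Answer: -719997/1508060360 ≈ -0.00047743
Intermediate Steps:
S(V, E) = -5 + V
l(y) = -(-262 + y)/(16*y) (l(y) = -(y + 1*(-262))/(8*(y + y)) = -(y - 262)/(8*(2*y)) = -(-262 + y)*1/(2*y)/8 = -(-262 + y)/(16*y))
(S(-434, K(-18, 6)) + l(410))/(1398167 - 478618) = ((-5 - 434) + (1/16)*(262 - 1*410)/410)/(1398167 - 478618) = (-439 + (1/16)*(1/410)*(262 - 410))/919549 = (-439 + (1/16)*(1/410)*(-148))*(1/919549) = (-439 - 37/1640)*(1/919549) = -719997/1640*1/919549 = -719997/1508060360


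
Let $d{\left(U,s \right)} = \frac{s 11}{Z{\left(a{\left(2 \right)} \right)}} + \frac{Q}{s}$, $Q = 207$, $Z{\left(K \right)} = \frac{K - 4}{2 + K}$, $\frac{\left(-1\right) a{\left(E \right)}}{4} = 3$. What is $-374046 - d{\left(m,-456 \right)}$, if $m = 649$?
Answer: $- \frac{56378403}{152} \approx -3.7091 \cdot 10^{5}$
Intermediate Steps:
$a{\left(E \right)} = -12$ ($a{\left(E \right)} = \left(-4\right) 3 = -12$)
$Z{\left(K \right)} = \frac{-4 + K}{2 + K}$
$d{\left(U,s \right)} = \frac{207}{s} + \frac{55 s}{8}$ ($d{\left(U,s \right)} = \frac{s 11}{\frac{1}{2 - 12} \left(-4 - 12\right)} + \frac{207}{s} = \frac{11 s}{\frac{1}{-10} \left(-16\right)} + \frac{207}{s} = \frac{11 s}{\left(- \frac{1}{10}\right) \left(-16\right)} + \frac{207}{s} = \frac{11 s}{\frac{8}{5}} + \frac{207}{s} = 11 s \frac{5}{8} + \frac{207}{s} = \frac{55 s}{8} + \frac{207}{s} = \frac{207}{s} + \frac{55 s}{8}$)
$-374046 - d{\left(m,-456 \right)} = -374046 - \left(\frac{207}{-456} + \frac{55}{8} \left(-456\right)\right) = -374046 - \left(207 \left(- \frac{1}{456}\right) - 3135\right) = -374046 - \left(- \frac{69}{152} - 3135\right) = -374046 - - \frac{476589}{152} = -374046 + \frac{476589}{152} = - \frac{56378403}{152}$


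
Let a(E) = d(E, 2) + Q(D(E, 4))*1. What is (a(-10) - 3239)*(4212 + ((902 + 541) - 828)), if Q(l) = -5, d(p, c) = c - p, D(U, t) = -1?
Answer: -15600864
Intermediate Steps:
a(E) = -3 - E (a(E) = (2 - E) - 5*1 = (2 - E) - 5 = -3 - E)
(a(-10) - 3239)*(4212 + ((902 + 541) - 828)) = ((-3 - 1*(-10)) - 3239)*(4212 + ((902 + 541) - 828)) = ((-3 + 10) - 3239)*(4212 + (1443 - 828)) = (7 - 3239)*(4212 + 615) = -3232*4827 = -15600864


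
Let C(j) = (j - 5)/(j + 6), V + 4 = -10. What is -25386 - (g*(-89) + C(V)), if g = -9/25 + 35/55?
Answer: -55800313/2200 ≈ -25364.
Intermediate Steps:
V = -14 (V = -4 - 10 = -14)
g = 76/275 (g = -9*1/25 + 35*(1/55) = -9/25 + 7/11 = 76/275 ≈ 0.27636)
C(j) = (-5 + j)/(6 + j)
-25386 - (g*(-89) + C(V)) = -25386 - ((76/275)*(-89) + (-5 - 14)/(6 - 14)) = -25386 - (-6764/275 - 19/(-8)) = -25386 - (-6764/275 - ⅛*(-19)) = -25386 - (-6764/275 + 19/8) = -25386 - 1*(-48887/2200) = -25386 + 48887/2200 = -55800313/2200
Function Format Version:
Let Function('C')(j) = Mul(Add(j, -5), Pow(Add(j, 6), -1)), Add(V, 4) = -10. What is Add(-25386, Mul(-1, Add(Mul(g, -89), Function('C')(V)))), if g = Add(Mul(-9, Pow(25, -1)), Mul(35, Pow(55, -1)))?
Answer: Rational(-55800313, 2200) ≈ -25364.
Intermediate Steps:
V = -14 (V = Add(-4, -10) = -14)
g = Rational(76, 275) (g = Add(Mul(-9, Rational(1, 25)), Mul(35, Rational(1, 55))) = Add(Rational(-9, 25), Rational(7, 11)) = Rational(76, 275) ≈ 0.27636)
Function('C')(j) = Mul(Pow(Add(6, j), -1), Add(-5, j)) (Function('C')(j) = Mul(Add(-5, j), Pow(Add(6, j), -1)) = Mul(Pow(Add(6, j), -1), Add(-5, j)))
Add(-25386, Mul(-1, Add(Mul(g, -89), Function('C')(V)))) = Add(-25386, Mul(-1, Add(Mul(Rational(76, 275), -89), Mul(Pow(Add(6, -14), -1), Add(-5, -14))))) = Add(-25386, Mul(-1, Add(Rational(-6764, 275), Mul(Pow(-8, -1), -19)))) = Add(-25386, Mul(-1, Add(Rational(-6764, 275), Mul(Rational(-1, 8), -19)))) = Add(-25386, Mul(-1, Add(Rational(-6764, 275), Rational(19, 8)))) = Add(-25386, Mul(-1, Rational(-48887, 2200))) = Add(-25386, Rational(48887, 2200)) = Rational(-55800313, 2200)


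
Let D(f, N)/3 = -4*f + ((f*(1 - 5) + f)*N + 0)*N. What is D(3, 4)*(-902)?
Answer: 422136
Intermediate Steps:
D(f, N) = -12*f - 9*f*N**2 (D(f, N) = 3*(-4*f + ((f*(1 - 5) + f)*N + 0)*N) = 3*(-4*f + ((f*(-4) + f)*N + 0)*N) = 3*(-4*f + ((-4*f + f)*N + 0)*N) = 3*(-4*f + ((-3*f)*N + 0)*N) = 3*(-4*f + (-3*N*f + 0)*N) = 3*(-4*f + (-3*N*f)*N) = 3*(-4*f - 3*f*N**2) = -12*f - 9*f*N**2)
D(3, 4)*(-902) = -3*3*(4 + 3*4**2)*(-902) = -3*3*(4 + 3*16)*(-902) = -3*3*(4 + 48)*(-902) = -3*3*52*(-902) = -468*(-902) = 422136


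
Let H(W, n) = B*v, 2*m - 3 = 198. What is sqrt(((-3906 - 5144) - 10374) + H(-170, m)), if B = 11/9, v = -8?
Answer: 2*I*sqrt(43726)/3 ≈ 139.41*I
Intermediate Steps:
m = 201/2 (m = 3/2 + (1/2)*198 = 3/2 + 99 = 201/2 ≈ 100.50)
B = 11/9 (B = 11*(1/9) = 11/9 ≈ 1.2222)
H(W, n) = -88/9 (H(W, n) = (11/9)*(-8) = -88/9)
sqrt(((-3906 - 5144) - 10374) + H(-170, m)) = sqrt(((-3906 - 5144) - 10374) - 88/9) = sqrt((-9050 - 10374) - 88/9) = sqrt(-19424 - 88/9) = sqrt(-174904/9) = 2*I*sqrt(43726)/3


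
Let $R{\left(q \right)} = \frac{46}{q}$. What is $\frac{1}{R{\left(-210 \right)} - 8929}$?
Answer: $- \frac{105}{937568} \approx -0.00011199$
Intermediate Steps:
$\frac{1}{R{\left(-210 \right)} - 8929} = \frac{1}{\frac{46}{-210} - 8929} = \frac{1}{46 \left(- \frac{1}{210}\right) - 8929} = \frac{1}{- \frac{23}{105} - 8929} = \frac{1}{- \frac{937568}{105}} = - \frac{105}{937568}$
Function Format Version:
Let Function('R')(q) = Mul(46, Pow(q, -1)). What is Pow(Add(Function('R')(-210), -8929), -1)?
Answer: Rational(-105, 937568) ≈ -0.00011199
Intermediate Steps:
Pow(Add(Function('R')(-210), -8929), -1) = Pow(Add(Mul(46, Pow(-210, -1)), -8929), -1) = Pow(Add(Mul(46, Rational(-1, 210)), -8929), -1) = Pow(Add(Rational(-23, 105), -8929), -1) = Pow(Rational(-937568, 105), -1) = Rational(-105, 937568)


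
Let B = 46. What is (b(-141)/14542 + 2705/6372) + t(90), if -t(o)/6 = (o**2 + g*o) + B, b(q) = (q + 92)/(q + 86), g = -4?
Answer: -119040379837421/2548194660 ≈ -46716.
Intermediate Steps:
b(q) = (92 + q)/(86 + q)
t(o) = -276 - 6*o**2 + 24*o (t(o) = -6*((o**2 - 4*o) + 46) = -6*(46 + o**2 - 4*o) = -276 - 6*o**2 + 24*o)
(b(-141)/14542 + 2705/6372) + t(90) = (((92 - 141)/(86 - 141))/14542 + 2705/6372) + (-276 - 6*90**2 + 24*90) = ((-49/(-55))*(1/14542) + 2705*(1/6372)) + (-276 - 6*8100 + 2160) = (-1/55*(-49)*(1/14542) + 2705/6372) + (-276 - 48600 + 2160) = ((49/55)*(1/14542) + 2705/6372) - 46716 = (49/799810 + 2705/6372) - 46716 = 1081899139/2548194660 - 46716 = -119040379837421/2548194660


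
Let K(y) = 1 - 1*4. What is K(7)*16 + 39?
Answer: -9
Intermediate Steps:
K(y) = -3 (K(y) = 1 - 4 = -3)
K(7)*16 + 39 = -3*16 + 39 = -48 + 39 = -9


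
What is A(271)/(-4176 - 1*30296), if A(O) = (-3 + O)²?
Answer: -8978/4309 ≈ -2.0835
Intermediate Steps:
A(271)/(-4176 - 1*30296) = (-3 + 271)²/(-4176 - 1*30296) = 268²/(-4176 - 30296) = 71824/(-34472) = 71824*(-1/34472) = -8978/4309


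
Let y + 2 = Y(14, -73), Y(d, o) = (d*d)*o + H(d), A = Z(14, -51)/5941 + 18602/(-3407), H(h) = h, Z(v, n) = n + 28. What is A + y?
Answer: -289475742995/20240987 ≈ -14301.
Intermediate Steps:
Z(v, n) = 28 + n
A = -110592843/20240987 (A = (28 - 51)/5941 + 18602/(-3407) = -23*1/5941 + 18602*(-1/3407) = -23/5941 - 18602/3407 = -110592843/20240987 ≈ -5.4638)
Y(d, o) = d + o*d² (Y(d, o) = (d*d)*o + d = d²*o + d = o*d² + d = d + o*d²)
y = -14296 (y = -2 + 14*(1 + 14*(-73)) = -2 + 14*(1 - 1022) = -2 + 14*(-1021) = -2 - 14294 = -14296)
A + y = -110592843/20240987 - 14296 = -289475742995/20240987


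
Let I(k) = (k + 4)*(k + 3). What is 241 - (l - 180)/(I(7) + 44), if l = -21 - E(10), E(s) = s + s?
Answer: 37335/154 ≈ 242.44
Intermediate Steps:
E(s) = 2*s
I(k) = (3 + k)*(4 + k) (I(k) = (4 + k)*(3 + k) = (3 + k)*(4 + k))
l = -41 (l = -21 - 2*10 = -21 - 1*20 = -21 - 20 = -41)
241 - (l - 180)/(I(7) + 44) = 241 - (-41 - 180)/((12 + 7² + 7*7) + 44) = 241 - (-221)/((12 + 49 + 49) + 44) = 241 - (-221)/(110 + 44) = 241 - (-221)/154 = 241 - 1*(-221/154) = 241 + 221/154 = 37335/154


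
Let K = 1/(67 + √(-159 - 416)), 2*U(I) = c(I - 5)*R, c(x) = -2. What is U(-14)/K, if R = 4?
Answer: -268 - 20*I*√23 ≈ -268.0 - 95.917*I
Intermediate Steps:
U(I) = -4 (U(I) = (-2*4)/2 = (½)*(-8) = -4)
K = 1/(67 + 5*I*√23) (K = 1/(67 + √(-575)) = 1/(67 + 5*I*√23) ≈ 0.013231 - 0.0047352*I)
U(-14)/K = -4/(67/5064 - 5*I*√23/5064)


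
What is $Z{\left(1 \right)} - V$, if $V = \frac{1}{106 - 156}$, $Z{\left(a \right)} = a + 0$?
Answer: $\frac{51}{50} \approx 1.02$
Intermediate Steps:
$Z{\left(a \right)} = a$
$V = - \frac{1}{50}$ ($V = \frac{1}{-50} = - \frac{1}{50} \approx -0.02$)
$Z{\left(1 \right)} - V = 1 - - \frac{1}{50} = 1 + \frac{1}{50} = \frac{51}{50}$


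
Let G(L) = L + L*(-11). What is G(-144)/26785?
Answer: 288/5357 ≈ 0.053761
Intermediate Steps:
G(L) = -10*L (G(L) = L - 11*L = -10*L)
G(-144)/26785 = -10*(-144)/26785 = 1440*(1/26785) = 288/5357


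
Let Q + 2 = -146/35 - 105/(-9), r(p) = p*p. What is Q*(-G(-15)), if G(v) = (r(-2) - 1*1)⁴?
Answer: -15579/35 ≈ -445.11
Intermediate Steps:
r(p) = p²
Q = 577/105 (Q = -2 + (-146/35 - 105/(-9)) = -2 + (-146*1/35 - 105*(-⅑)) = -2 + (-146/35 + 35/3) = -2 + 787/105 = 577/105 ≈ 5.4952)
G(v) = 81 (G(v) = ((-2)² - 1*1)⁴ = (4 - 1)⁴ = 3⁴ = 81)
Q*(-G(-15)) = 577*(-1*81)/105 = (577/105)*(-81) = -15579/35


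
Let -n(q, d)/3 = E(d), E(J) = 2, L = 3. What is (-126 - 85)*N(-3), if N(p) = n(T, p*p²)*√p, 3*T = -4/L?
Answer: 1266*I*√3 ≈ 2192.8*I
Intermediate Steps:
T = -4/9 (T = (-4/3)/3 = (-4*⅓)/3 = (⅓)*(-4/3) = -4/9 ≈ -0.44444)
n(q, d) = -6 (n(q, d) = -3*2 = -6)
N(p) = -6*√p
(-126 - 85)*N(-3) = (-126 - 85)*(-6*I*√3) = -(-1266)*I*√3 = 1266*I*√3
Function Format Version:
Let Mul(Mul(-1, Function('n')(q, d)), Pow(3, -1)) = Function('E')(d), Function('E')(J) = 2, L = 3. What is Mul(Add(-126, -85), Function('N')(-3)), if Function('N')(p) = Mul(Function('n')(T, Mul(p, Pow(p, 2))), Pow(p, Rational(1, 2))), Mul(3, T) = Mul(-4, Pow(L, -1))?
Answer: Mul(1266, I, Pow(3, Rational(1, 2))) ≈ Mul(2192.8, I)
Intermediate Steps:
T = Rational(-4, 9) (T = Mul(Rational(1, 3), Mul(-4, Pow(3, -1))) = Mul(Rational(1, 3), Mul(-4, Rational(1, 3))) = Mul(Rational(1, 3), Rational(-4, 3)) = Rational(-4, 9) ≈ -0.44444)
Function('n')(q, d) = -6 (Function('n')(q, d) = Mul(-3, 2) = -6)
Function('N')(p) = Mul(-6, Pow(p, Rational(1, 2)))
Mul(Add(-126, -85), Function('N')(-3)) = Mul(Add(-126, -85), Mul(-6, Pow(-3, Rational(1, 2)))) = Mul(-211, Mul(-6, Mul(I, Pow(3, Rational(1, 2))))) = Mul(-211, Mul(-6, I, Pow(3, Rational(1, 2)))) = Mul(1266, I, Pow(3, Rational(1, 2)))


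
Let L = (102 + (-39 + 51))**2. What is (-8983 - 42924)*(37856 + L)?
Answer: -2639574764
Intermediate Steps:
L = 12996 (L = (102 + 12)**2 = 114**2 = 12996)
(-8983 - 42924)*(37856 + L) = (-8983 - 42924)*(37856 + 12996) = -51907*50852 = -2639574764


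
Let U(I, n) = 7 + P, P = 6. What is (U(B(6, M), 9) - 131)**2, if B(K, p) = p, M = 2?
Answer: 13924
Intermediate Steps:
U(I, n) = 13 (U(I, n) = 7 + 6 = 13)
(U(B(6, M), 9) - 131)**2 = (13 - 131)**2 = (-118)**2 = 13924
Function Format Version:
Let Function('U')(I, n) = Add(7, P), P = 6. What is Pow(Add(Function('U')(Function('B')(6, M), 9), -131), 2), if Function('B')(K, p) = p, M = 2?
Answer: 13924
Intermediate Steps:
Function('U')(I, n) = 13 (Function('U')(I, n) = Add(7, 6) = 13)
Pow(Add(Function('U')(Function('B')(6, M), 9), -131), 2) = Pow(Add(13, -131), 2) = Pow(-118, 2) = 13924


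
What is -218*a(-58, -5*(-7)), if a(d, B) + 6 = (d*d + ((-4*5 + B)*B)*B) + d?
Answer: -4725150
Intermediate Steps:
a(d, B) = -6 + d + d**2 + B**2*(-20 + B) (a(d, B) = -6 + ((d*d + ((-4*5 + B)*B)*B) + d) = -6 + ((d**2 + ((-20 + B)*B)*B) + d) = -6 + ((d**2 + (B*(-20 + B))*B) + d) = -6 + ((d**2 + B**2*(-20 + B)) + d) = -6 + (d + d**2 + B**2*(-20 + B)) = -6 + d + d**2 + B**2*(-20 + B))
-218*a(-58, -5*(-7)) = -218*(-6 - 58 + (-5*(-7))**3 + (-58)**2 - 20*(-5*(-7))**2) = -218*(-6 - 58 + 35**3 + 3364 - 20*35**2) = -218*(-6 - 58 + 42875 + 3364 - 20*1225) = -218*(-6 - 58 + 42875 + 3364 - 24500) = -218*21675 = -4725150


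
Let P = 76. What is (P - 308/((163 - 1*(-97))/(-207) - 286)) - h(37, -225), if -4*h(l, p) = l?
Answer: 10265783/118924 ≈ 86.322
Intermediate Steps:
h(l, p) = -l/4
(P - 308/((163 - 1*(-97))/(-207) - 286)) - h(37, -225) = (76 - 308/((163 - 1*(-97))/(-207) - 286)) - (-1)*37/4 = (76 - 308/((163 + 97)*(-1/207) - 286)) - 1*(-37/4) = (76 - 308/(260*(-1/207) - 286)) + 37/4 = (76 - 308/(-260/207 - 286)) + 37/4 = (76 - 308/(-59462/207)) + 37/4 = (76 - 308*(-207/59462)) + 37/4 = (76 + 31878/29731) + 37/4 = 2291434/29731 + 37/4 = 10265783/118924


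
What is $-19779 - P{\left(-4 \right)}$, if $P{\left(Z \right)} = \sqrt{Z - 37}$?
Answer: $-19779 - i \sqrt{41} \approx -19779.0 - 6.4031 i$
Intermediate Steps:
$P{\left(Z \right)} = \sqrt{-37 + Z}$
$-19779 - P{\left(-4 \right)} = -19779 - \sqrt{-37 - 4} = -19779 - \sqrt{-41} = -19779 - i \sqrt{41}$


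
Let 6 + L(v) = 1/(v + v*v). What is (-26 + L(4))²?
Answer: 408321/400 ≈ 1020.8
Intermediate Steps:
L(v) = -6 + 1/(v + v²) (L(v) = -6 + 1/(v + v*v) = -6 + 1/(v + v²))
(-26 + L(4))² = (-26 + (1 - 6*4 - 6*4²)/(4*(1 + 4)))² = (-26 + (¼)*(1 - 24 - 6*16)/5)² = (-26 + (¼)*(⅕)*(1 - 24 - 96))² = (-26 + (¼)*(⅕)*(-119))² = (-26 - 119/20)² = (-639/20)² = 408321/400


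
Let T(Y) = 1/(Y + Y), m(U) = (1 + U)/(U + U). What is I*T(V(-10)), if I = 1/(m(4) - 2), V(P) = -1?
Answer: 4/11 ≈ 0.36364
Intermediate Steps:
m(U) = (1 + U)/(2*U) (m(U) = (1 + U)/((2*U)) = (1 + U)*(1/(2*U)) = (1 + U)/(2*U))
T(Y) = 1/(2*Y)
I = -8/11 (I = 1/((½)*(1 + 4)/4 - 2) = 1/((½)*(¼)*5 - 2) = 1/(5/8 - 2) = 1/(-11/8) = -8/11 ≈ -0.72727)
I*T(V(-10)) = -4/(11*(-1)) = -4*(-1)/11 = -8/11*(-½) = 4/11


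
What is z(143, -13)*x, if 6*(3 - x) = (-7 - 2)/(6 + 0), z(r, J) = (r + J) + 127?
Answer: 3341/4 ≈ 835.25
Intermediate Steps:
z(r, J) = 127 + J + r (z(r, J) = (J + r) + 127 = 127 + J + r)
x = 13/4 (x = 3 - (-7 - 2)/(6*(6 + 0)) = 3 - (-3)/(2*6) = 3 - 1/6*(-3/2) = 3 + 1/4 = 13/4 ≈ 3.2500)
z(143, -13)*x = (127 - 13 + 143)*(13/4) = 257*(13/4) = 3341/4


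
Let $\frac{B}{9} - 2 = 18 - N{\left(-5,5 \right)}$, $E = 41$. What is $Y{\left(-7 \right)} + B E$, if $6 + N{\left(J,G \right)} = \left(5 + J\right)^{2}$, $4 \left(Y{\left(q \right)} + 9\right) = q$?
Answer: $\frac{38333}{4} \approx 9583.3$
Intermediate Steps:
$Y{\left(q \right)} = -9 + \frac{q}{4}$
$N{\left(J,G \right)} = -6 + \left(5 + J\right)^{2}$
$B = 234$ ($B = 18 + 9 \left(18 - \left(-6 + \left(5 - 5\right)^{2}\right)\right) = 18 + 9 \left(18 - \left(-6 + 0^{2}\right)\right) = 18 + 9 \left(18 - \left(-6 + 0\right)\right) = 18 + 9 \left(18 - -6\right) = 18 + 9 \left(18 + 6\right) = 18 + 9 \cdot 24 = 18 + 216 = 234$)
$Y{\left(-7 \right)} + B E = \left(-9 + \frac{1}{4} \left(-7\right)\right) + 234 \cdot 41 = \left(-9 - \frac{7}{4}\right) + 9594 = - \frac{43}{4} + 9594 = \frac{38333}{4}$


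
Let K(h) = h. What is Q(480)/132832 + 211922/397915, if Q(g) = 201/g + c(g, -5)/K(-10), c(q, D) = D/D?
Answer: 18383771389/34518103040 ≈ 0.53258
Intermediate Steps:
c(q, D) = 1
Q(g) = -1/10 + 201/g (Q(g) = 201/g + 1/(-10) = 201/g + 1*(-1/10) = 201/g - 1/10 = -1/10 + 201/g)
Q(480)/132832 + 211922/397915 = ((1/10)*(2010 - 1*480)/480)/132832 + 211922/397915 = ((1/10)*(1/480)*(2010 - 480))*(1/132832) + 211922*(1/397915) = ((1/10)*(1/480)*1530)*(1/132832) + 211922/397915 = (51/160)*(1/132832) + 211922/397915 = 51/21253120 + 211922/397915 = 18383771389/34518103040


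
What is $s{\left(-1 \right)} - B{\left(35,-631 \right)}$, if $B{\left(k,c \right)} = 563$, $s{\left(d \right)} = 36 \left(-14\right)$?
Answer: $-1067$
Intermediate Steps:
$s{\left(d \right)} = -504$
$s{\left(-1 \right)} - B{\left(35,-631 \right)} = -504 - 563 = -1067$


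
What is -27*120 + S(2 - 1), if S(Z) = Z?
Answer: -3239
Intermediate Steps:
-27*120 + S(2 - 1) = -27*120 + (2 - 1) = -3240 + 1 = -3239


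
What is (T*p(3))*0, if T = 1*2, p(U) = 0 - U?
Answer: 0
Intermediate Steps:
p(U) = -U
T = 2
(T*p(3))*0 = (2*(-1*3))*0 = (2*(-3))*0 = -6*0 = 0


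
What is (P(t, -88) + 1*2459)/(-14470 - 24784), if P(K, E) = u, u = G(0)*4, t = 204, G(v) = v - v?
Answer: -2459/39254 ≈ -0.062643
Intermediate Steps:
G(v) = 0
u = 0 (u = 0*4 = 0)
P(K, E) = 0
(P(t, -88) + 1*2459)/(-14470 - 24784) = (0 + 1*2459)/(-14470 - 24784) = (0 + 2459)/(-39254) = 2459*(-1/39254) = -2459/39254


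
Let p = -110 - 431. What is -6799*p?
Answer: 3678259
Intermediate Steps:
p = -541
-6799*p = -6799*(-541) = 3678259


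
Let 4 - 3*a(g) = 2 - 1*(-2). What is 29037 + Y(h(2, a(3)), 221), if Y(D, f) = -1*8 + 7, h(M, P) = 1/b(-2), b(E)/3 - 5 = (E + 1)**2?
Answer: 29036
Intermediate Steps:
a(g) = 0 (a(g) = 4/3 - (2 - 1*(-2))/3 = 4/3 - (2 + 2)/3 = 4/3 - 1/3*4 = 4/3 - 4/3 = 0)
b(E) = 15 + 3*(1 + E)**2 (b(E) = 15 + 3*(E + 1)**2 = 15 + 3*(1 + E)**2)
h(M, P) = 1/18 (h(M, P) = 1/(15 + 3*(1 - 2)**2) = 1/(15 + 3*(-1)**2) = 1/(15 + 3*1) = 1/(15 + 3) = 1/18)
Y(D, f) = -1 (Y(D, f) = -8 + 7 = -1)
29037 + Y(h(2, a(3)), 221) = 29037 - 1 = 29036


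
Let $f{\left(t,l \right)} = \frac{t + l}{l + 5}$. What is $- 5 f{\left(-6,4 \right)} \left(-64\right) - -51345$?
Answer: $\frac{461465}{9} \approx 51274.0$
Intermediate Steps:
$f{\left(t,l \right)} = \frac{l + t}{5 + l}$
$- 5 f{\left(-6,4 \right)} \left(-64\right) - -51345 = - 5 \frac{4 - 6}{5 + 4} \left(-64\right) - -51345 = - 5 \cdot \frac{1}{9} \left(-2\right) \left(-64\right) + \left(-156073 + 207418\right) = - 5 \cdot \frac{1}{9} \left(-2\right) \left(-64\right) + 51345 = \left(-5\right) \left(- \frac{2}{9}\right) \left(-64\right) + 51345 = \frac{10}{9} \left(-64\right) + 51345 = - \frac{640}{9} + 51345 = \frac{461465}{9}$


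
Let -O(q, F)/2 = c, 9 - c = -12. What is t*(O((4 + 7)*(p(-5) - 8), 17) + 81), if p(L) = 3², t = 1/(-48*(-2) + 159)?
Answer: 13/85 ≈ 0.15294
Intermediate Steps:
t = 1/255 (t = 1/(96 + 159) = 1/255 ≈ 0.0039216)
p(L) = 9
c = 21 (c = 9 - 1*(-12) = 9 + 12 = 21)
O(q, F) = -42 (O(q, F) = -2*21 = -42)
t*(O((4 + 7)*(p(-5) - 8), 17) + 81) = (-42 + 81)/255 = (1/255)*39 = 13/85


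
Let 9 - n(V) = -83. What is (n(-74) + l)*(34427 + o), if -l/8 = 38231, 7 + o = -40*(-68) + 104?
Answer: -11387576464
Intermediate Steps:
o = 2817 (o = -7 + (-40*(-68) + 104) = -7 + (2720 + 104) = -7 + 2824 = 2817)
l = -305848 (l = -8*38231 = -305848)
n(V) = 92 (n(V) = 9 - 1*(-83) = 9 + 83 = 92)
(n(-74) + l)*(34427 + o) = (92 - 305848)*(34427 + 2817) = -305756*37244 = -11387576464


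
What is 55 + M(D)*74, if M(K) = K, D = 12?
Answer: 943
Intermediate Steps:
55 + M(D)*74 = 55 + 12*74 = 55 + 888 = 943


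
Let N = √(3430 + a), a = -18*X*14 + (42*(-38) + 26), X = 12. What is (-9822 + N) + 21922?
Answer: 12100 + 2*I*√291 ≈ 12100.0 + 34.117*I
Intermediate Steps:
a = -4594 (a = -18*12*14 + (42*(-38) + 26) = -216*14 + (-1596 + 26) = -3024 - 1570 = -4594)
N = 2*I*√291 (N = √(3430 - 4594) = √(-1164) = 2*I*√291 ≈ 34.117*I)
(-9822 + N) + 21922 = (-9822 + 2*I*√291) + 21922 = 12100 + 2*I*√291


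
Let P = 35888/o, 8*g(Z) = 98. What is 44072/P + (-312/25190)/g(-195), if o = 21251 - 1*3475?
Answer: 30218371083128/1384278665 ≈ 21830.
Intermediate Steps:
g(Z) = 49/4 (g(Z) = (⅛)*98 = 49/4)
o = 17776 (o = 21251 - 3475 = 17776)
P = 2243/1111 (P = 35888/17776 = 35888*(1/17776) = 2243/1111 ≈ 2.0189)
44072/P + (-312/25190)/g(-195) = 44072/(2243/1111) + (-312/25190)/(49/4) = 44072*(1111/2243) - 312*1/25190*(4/49) = 48963992/2243 - 156/12595*4/49 = 48963992/2243 - 624/617155 = 30218371083128/1384278665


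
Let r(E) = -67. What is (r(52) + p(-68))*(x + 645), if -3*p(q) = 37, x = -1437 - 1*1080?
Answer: 148512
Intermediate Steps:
x = -2517 (x = -1437 - 1080 = -2517)
p(q) = -37/3 (p(q) = -⅓*37 = -37/3)
(r(52) + p(-68))*(x + 645) = (-67 - 37/3)*(-2517 + 645) = -238/3*(-1872) = 148512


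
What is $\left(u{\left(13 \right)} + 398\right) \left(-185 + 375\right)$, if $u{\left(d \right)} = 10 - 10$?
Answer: $75620$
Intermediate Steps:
$u{\left(d \right)} = 0$ ($u{\left(d \right)} = 10 - 10 = 0$)
$\left(u{\left(13 \right)} + 398\right) \left(-185 + 375\right) = \left(0 + 398\right) \left(-185 + 375\right) = 398 \cdot 190 = 75620$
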